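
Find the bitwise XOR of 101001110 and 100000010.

XOR: 1 when bits differ
  101001110
^ 100000010
-----------
  001001100
Decimal: 334 ^ 258 = 76



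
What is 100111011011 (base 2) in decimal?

Sum of powers of 2 for each 1-bit:
2^0 + 2^1 + 2^3 + 2^4 + 2^6 + 2^7 + 2^8 + 2^11
= 1 + 2 + 8 + 16 + 64 + 128 + 256 + 2048
= 2523



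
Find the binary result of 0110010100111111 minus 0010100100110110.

Method 1 - Direct subtraction (column by column from the right: bit − bit − borrow-in; if negative, add 2 and borrow 1 from the next column):
borrow: 0111000000000000
        0110010100111111
-       0010100100110110
------------------------
        0011110000001001

Method 2 - Add two's complement:
Two's complement of 0010100100110110: invert → 1101011011001001, add 1 → 1101011011001010
  0110010100111111
+ 1101011011001010
------------------
 10011110000001001  (end carry out of the top bit = 1)
Discarding the end carry: 0011110000001001
Decimal check:
  0110010100111111 = 16384 + 8192 + 1024 + 256 + 32 + 16 + 8 + 4 + 2 + 1 = 25919
  0010100100110110 = 8192 + 2048 + 256 + 32 + 16 + 4 + 2 = 10550
  25919 - 10550 = 15369, and 0011110000001001 = 8192 + 4096 + 2048 + 1024 + 8 + 1 = 15369 ✓



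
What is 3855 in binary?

Using repeated division by 2:
3855 ÷ 2 = 1927 remainder 1
1927 ÷ 2 = 963 remainder 1
963 ÷ 2 = 481 remainder 1
481 ÷ 2 = 240 remainder 1
240 ÷ 2 = 120 remainder 0
120 ÷ 2 = 60 remainder 0
60 ÷ 2 = 30 remainder 0
30 ÷ 2 = 15 remainder 0
15 ÷ 2 = 7 remainder 1
7 ÷ 2 = 3 remainder 1
3 ÷ 2 = 1 remainder 1
1 ÷ 2 = 0 remainder 1
Reading remainders bottom to top: 111100001111



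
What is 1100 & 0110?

AND: 1 only when both bits are 1
  1100
& 0110
------
  0100
Decimal: 12 & 6 = 4



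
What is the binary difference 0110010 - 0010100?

Method 1 - Direct subtraction (column by column from the right: bit − bit − borrow-in; if negative, add 2 and borrow 1 from the next column):
borrow: 0111000
        0110010
-       0010100
---------------
        0011110

Method 2 - Add two's complement:
Two's complement of 0010100: invert → 1101011, add 1 → 1101100
  0110010
+ 1101100
---------
 10011110  (end carry out of the top bit = 1)
Discarding the end carry: 0011110
Decimal check:
  0110010 = 32 + 16 + 2 = 50
  0010100 = 16 + 4 = 20
  50 - 20 = 30, and 0011110 = 16 + 8 + 4 + 2 = 30 ✓



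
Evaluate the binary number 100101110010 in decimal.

Sum of powers of 2 for each 1-bit:
2^1 + 2^4 + 2^5 + 2^6 + 2^8 + 2^11
= 2 + 16 + 32 + 64 + 256 + 2048
= 2418



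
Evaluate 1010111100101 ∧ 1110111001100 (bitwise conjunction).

AND: 1 only when both bits are 1
  1010111100101
& 1110111001100
---------------
  1010111000100
Decimal: 5605 & 7628 = 5572



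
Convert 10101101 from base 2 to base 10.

Sum of powers of 2 for each 1-bit:
2^0 + 2^2 + 2^3 + 2^5 + 2^7
= 1 + 4 + 8 + 32 + 128
= 173



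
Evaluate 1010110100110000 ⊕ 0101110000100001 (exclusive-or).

XOR: 1 when bits differ
  1010110100110000
^ 0101110000100001
------------------
  1111000100010001
Decimal: 44336 ^ 23585 = 61713



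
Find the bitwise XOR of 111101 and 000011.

XOR: 1 when bits differ
  111101
^ 000011
--------
  111110
Decimal: 61 ^ 3 = 62



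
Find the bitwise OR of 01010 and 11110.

OR: 1 when either bit is 1
  01010
| 11110
-------
  11110
Decimal: 10 | 30 = 30



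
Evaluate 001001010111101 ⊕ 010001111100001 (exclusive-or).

XOR: 1 when bits differ
  001001010111101
^ 010001111100001
-----------------
  011000101011100
Decimal: 4797 ^ 9185 = 12636



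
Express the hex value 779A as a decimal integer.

Expand by place value (powers of 16):
Digit values: A = 10
779A = 7 × 16^3 + 7 × 16^2 + 9 × 16^1 + 10 × 16^0
= 7 × 4096 + 7 × 256 + 9 × 16 + 10 × 1
= 28672 + 1792 + 144 + 10
= 30618



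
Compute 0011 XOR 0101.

XOR: 1 when bits differ
  0011
^ 0101
------
  0110
Decimal: 3 ^ 5 = 6



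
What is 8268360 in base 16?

Using repeated division by 16 (digits 10–15 are A–F):
8268360 ÷ 16 = 516772 remainder 8
516772 ÷ 16 = 32298 remainder 4
32298 ÷ 16 = 2018 remainder 10 (A)
2018 ÷ 16 = 126 remainder 2
126 ÷ 16 = 7 remainder 14 (E)
7 ÷ 16 = 0 remainder 7
Reading remainders bottom to top: 7E2A48



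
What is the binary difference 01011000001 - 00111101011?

Method 1 - Direct subtraction (column by column from the right: bit − bit − borrow-in; if negative, add 2 and borrow 1 from the next column):
borrow: 01111111100
        01011000001
-       00111101011
-------------------
        00011010110

Method 2 - Add two's complement:
Two's complement of 00111101011: invert → 11000010100, add 1 → 11000010101
  01011000001
+ 11000010101
-------------
 100011010110  (end carry out of the top bit = 1)
Discarding the end carry: 00011010110
Decimal check:
  01011000001 = 512 + 128 + 64 + 1 = 705
  00111101011 = 256 + 128 + 64 + 32 + 8 + 2 + 1 = 491
  705 - 491 = 214, and 00011010110 = 128 + 64 + 16 + 4 + 2 = 214 ✓



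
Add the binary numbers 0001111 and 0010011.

Add column by column from the right: bit + bit + carry-in; write the sum mod 2, carry 1 when the sum is 2 or 3.
carry:  0111110
        0001111
+       0010011
---------------
       00100010
(the carry out of the leftmost column, 0, becomes the leading bit)
Decimal check:
  0001111 = 8 + 4 + 2 + 1 = 15
  0010011 = 16 + 2 + 1 = 19
  15 + 19 = 34, and 00100010 = 32 + 2 = 34 ✓



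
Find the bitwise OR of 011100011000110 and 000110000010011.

OR: 1 when either bit is 1
  011100011000110
| 000110000010011
-----------------
  011110011010111
Decimal: 14534 | 3091 = 15575



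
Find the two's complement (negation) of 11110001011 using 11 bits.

Original (sign bit 1, negative): 11110001011
Step 1 - Invert all bits: 00001110100
Step 2 - Add 1: 00001110101
Verification: 11110001011 + 00001110101 = 100000000000; discarding the end carry (carry out of the top bit) leaves the 11-bit value 00000000000, as required for x + (-x)



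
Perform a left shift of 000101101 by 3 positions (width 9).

Original: 000101101 (decimal 45)
Shift left by 3 positions
Append 3 zeros on the right
Result: 101101000 (decimal 360)
Equivalent: 45 << 3 = 45 × 2^3 = 360



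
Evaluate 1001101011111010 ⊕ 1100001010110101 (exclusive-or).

XOR: 1 when bits differ
  1001101011111010
^ 1100001010110101
------------------
  0101100001001111
Decimal: 39674 ^ 49845 = 22607



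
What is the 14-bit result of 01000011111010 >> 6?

Original: 01000011111010 (decimal 4346)
Shift right by 6 positions
Drop the 6 low bits; fill with zeros on the left
Result: 00000001000011 (decimal 67)
Equivalent: 4346 >> 6 = 4346 ÷ 2^6 = 67



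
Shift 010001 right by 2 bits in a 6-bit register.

Original: 010001 (decimal 17)
Shift right by 2 positions
Drop the 2 low bits; fill with zeros on the left
Result: 000100 (decimal 4)
Equivalent: 17 >> 2 = 17 ÷ 2^2 = 4



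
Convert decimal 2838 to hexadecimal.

Using repeated division by 16 (digits 10–15 are A–F):
2838 ÷ 16 = 177 remainder 6
177 ÷ 16 = 11 remainder 1
11 ÷ 16 = 0 remainder 11 (B)
Reading remainders bottom to top: B16



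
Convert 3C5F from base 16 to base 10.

Expand by place value (powers of 16):
Digit values: C = 12, F = 15
3C5F = 3 × 16^3 + 12 × 16^2 + 5 × 16^1 + 15 × 16^0
= 3 × 4096 + 12 × 256 + 5 × 16 + 15 × 1
= 12288 + 3072 + 80 + 15
= 15455



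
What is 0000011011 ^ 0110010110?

XOR: 1 when bits differ
  0000011011
^ 0110010110
------------
  0110001101
Decimal: 27 ^ 406 = 397



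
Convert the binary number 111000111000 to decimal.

Sum of powers of 2 for each 1-bit:
2^3 + 2^4 + 2^5 + 2^9 + 2^10 + 2^11
= 8 + 16 + 32 + 512 + 1024 + 2048
= 3640



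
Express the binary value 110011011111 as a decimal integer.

Sum of powers of 2 for each 1-bit:
2^0 + 2^1 + 2^2 + 2^3 + 2^4 + 2^6 + 2^7 + 2^10 + 2^11
= 1 + 2 + 4 + 8 + 16 + 64 + 128 + 1024 + 2048
= 3295



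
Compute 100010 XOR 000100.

XOR: 1 when bits differ
  100010
^ 000100
--------
  100110
Decimal: 34 ^ 4 = 38



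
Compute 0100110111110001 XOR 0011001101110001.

XOR: 1 when bits differ
  0100110111110001
^ 0011001101110001
------------------
  0111111010000000
Decimal: 19953 ^ 13169 = 32384



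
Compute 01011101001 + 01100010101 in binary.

Add column by column from the right: bit + bit + carry-in; write the sum mod 2, carry 1 when the sum is 2 or 3.
carry:  10000000010
        01011101001
+       01100010101
-------------------
       010111111110
(the carry out of the leftmost column, 0, becomes the leading bit)
Decimal check:
  01011101001 = 512 + 128 + 64 + 32 + 8 + 1 = 745
  01100010101 = 512 + 256 + 16 + 4 + 1 = 789
  745 + 789 = 1534, and 010111111110 = 1024 + 256 + 128 + 64 + 32 + 16 + 8 + 4 + 2 = 1534 ✓



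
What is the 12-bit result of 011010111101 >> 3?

Original: 011010111101 (decimal 1725)
Shift right by 3 positions
Drop the 3 low bits; fill with zeros on the left
Result: 000011010111 (decimal 215)
Equivalent: 1725 >> 3 = 1725 ÷ 2^3 = 215



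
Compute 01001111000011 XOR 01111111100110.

XOR: 1 when bits differ
  01001111000011
^ 01111111100110
----------------
  00110000100101
Decimal: 5059 ^ 8166 = 3109



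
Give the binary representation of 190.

Using repeated division by 2:
190 ÷ 2 = 95 remainder 0
95 ÷ 2 = 47 remainder 1
47 ÷ 2 = 23 remainder 1
23 ÷ 2 = 11 remainder 1
11 ÷ 2 = 5 remainder 1
5 ÷ 2 = 2 remainder 1
2 ÷ 2 = 1 remainder 0
1 ÷ 2 = 0 remainder 1
Reading remainders bottom to top: 10111110



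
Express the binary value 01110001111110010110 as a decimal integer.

Sum of powers of 2 for each 1-bit:
2^1 + 2^2 + 2^4 + 2^7 + 2^8 + 2^9 + 2^10 + 2^11 + 2^12 + 2^16 + 2^17 + 2^18
= 2 + 4 + 16 + 128 + 256 + 512 + 1024 + 2048 + 4096 + 65536 + 131072 + 262144
= 466838



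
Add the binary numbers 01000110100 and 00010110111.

Add column by column from the right: bit + bit + carry-in; write the sum mod 2, carry 1 when the sum is 2 or 3.
carry:  00001101000
        01000110100
+       00010110111
-------------------
       001011101011
(the carry out of the leftmost column, 0, becomes the leading bit)
Decimal check:
  01000110100 = 512 + 32 + 16 + 4 = 564
  00010110111 = 128 + 32 + 16 + 4 + 2 + 1 = 183
  564 + 183 = 747, and 001011101011 = 512 + 128 + 64 + 32 + 8 + 2 + 1 = 747 ✓



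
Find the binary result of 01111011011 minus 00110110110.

Method 1 - Direct subtraction (column by column from the right: bit − bit − borrow-in; if negative, add 2 and borrow 1 from the next column):
borrow: 00001001000
        01111011011
-       00110110110
-------------------
        01000100101

Method 2 - Add two's complement:
Two's complement of 00110110110: invert → 11001001001, add 1 → 11001001010
  01111011011
+ 11001001010
-------------
 101000100101  (end carry out of the top bit = 1)
Discarding the end carry: 01000100101
Decimal check:
  01111011011 = 512 + 256 + 128 + 64 + 16 + 8 + 2 + 1 = 987
  00110110110 = 256 + 128 + 32 + 16 + 4 + 2 = 438
  987 - 438 = 549, and 01000100101 = 512 + 32 + 4 + 1 = 549 ✓



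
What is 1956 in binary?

Using repeated division by 2:
1956 ÷ 2 = 978 remainder 0
978 ÷ 2 = 489 remainder 0
489 ÷ 2 = 244 remainder 1
244 ÷ 2 = 122 remainder 0
122 ÷ 2 = 61 remainder 0
61 ÷ 2 = 30 remainder 1
30 ÷ 2 = 15 remainder 0
15 ÷ 2 = 7 remainder 1
7 ÷ 2 = 3 remainder 1
3 ÷ 2 = 1 remainder 1
1 ÷ 2 = 0 remainder 1
Reading remainders bottom to top: 11110100100



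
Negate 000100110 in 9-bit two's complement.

Original: 000100110
Step 1 - Invert all bits: 111011001
Step 2 - Add 1: 111011010
Verification: 000100110 + 111011010 = 1000000000; discarding the end carry (carry out of the top bit) leaves the 9-bit value 000000000, as required for x + (-x)



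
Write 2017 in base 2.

Using repeated division by 2:
2017 ÷ 2 = 1008 remainder 1
1008 ÷ 2 = 504 remainder 0
504 ÷ 2 = 252 remainder 0
252 ÷ 2 = 126 remainder 0
126 ÷ 2 = 63 remainder 0
63 ÷ 2 = 31 remainder 1
31 ÷ 2 = 15 remainder 1
15 ÷ 2 = 7 remainder 1
7 ÷ 2 = 3 remainder 1
3 ÷ 2 = 1 remainder 1
1 ÷ 2 = 0 remainder 1
Reading remainders bottom to top: 11111100001



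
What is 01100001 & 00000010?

AND: 1 only when both bits are 1
  01100001
& 00000010
----------
  00000000
Decimal: 97 & 2 = 0



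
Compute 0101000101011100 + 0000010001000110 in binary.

Add column by column from the right: bit + bit + carry-in; write the sum mod 2, carry 1 when the sum is 2 or 3.
carry:  0000000010111000
        0101000101011100
+       0000010001000110
------------------------
       00101010110100010
(the carry out of the leftmost column, 0, becomes the leading bit)
Decimal check:
  0101000101011100 = 16384 + 4096 + 256 + 64 + 16 + 8 + 4 = 20828
  0000010001000110 = 1024 + 64 + 4 + 2 = 1094
  20828 + 1094 = 21922, and 00101010110100010 = 16384 + 4096 + 1024 + 256 + 128 + 32 + 2 = 21922 ✓



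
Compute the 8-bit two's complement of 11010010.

Original (sign bit 1, negative): 11010010
Step 1 - Invert all bits: 00101101
Step 2 - Add 1: 00101110
Verification: 11010010 + 00101110 = 100000000; discarding the end carry (carry out of the top bit) leaves the 8-bit value 00000000, as required for x + (-x)



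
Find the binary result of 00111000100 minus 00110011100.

Method 1 - Direct subtraction (column by column from the right: bit − bit − borrow-in; if negative, add 2 and borrow 1 from the next column):
borrow: 00001110000
        00111000100
-       00110011100
-------------------
        00000101000

Method 2 - Add two's complement:
Two's complement of 00110011100: invert → 11001100011, add 1 → 11001100100
  00111000100
+ 11001100100
-------------
 100000101000  (end carry out of the top bit = 1)
Discarding the end carry: 00000101000
Decimal check:
  00111000100 = 256 + 128 + 64 + 4 = 452
  00110011100 = 256 + 128 + 16 + 8 + 4 = 412
  452 - 412 = 40, and 00000101000 = 32 + 8 = 40 ✓



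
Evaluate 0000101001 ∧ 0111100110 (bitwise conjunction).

AND: 1 only when both bits are 1
  0000101001
& 0111100110
------------
  0000100000
Decimal: 41 & 486 = 32



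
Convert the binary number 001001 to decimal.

Sum of powers of 2 for each 1-bit:
2^0 + 2^3
= 1 + 8
= 9



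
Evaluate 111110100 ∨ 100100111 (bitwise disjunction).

OR: 1 when either bit is 1
  111110100
| 100100111
-----------
  111110111
Decimal: 500 | 295 = 503



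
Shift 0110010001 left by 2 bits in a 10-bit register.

Original: 0110010001 (decimal 401)
Shift left by 2 positions
Append 2 zeros on the right and drop the 2 high bits that overflow the 10-bit width
Result: 1001000100 (decimal 580)
Equivalent: 401 << 2 = 401 × 2^2 = 1604, truncated to 10 bits = 580



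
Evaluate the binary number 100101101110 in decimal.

Sum of powers of 2 for each 1-bit:
2^1 + 2^2 + 2^3 + 2^5 + 2^6 + 2^8 + 2^11
= 2 + 4 + 8 + 32 + 64 + 256 + 2048
= 2414



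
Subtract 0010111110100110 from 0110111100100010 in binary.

Method 1 - Direct subtraction (column by column from the right: bit − bit − borrow-in; if negative, add 2 and borrow 1 from the next column):
borrow: 0111111111111000
        0110111100100010
-       0010111110100110
------------------------
        0011111101111100

Method 2 - Add two's complement:
Two's complement of 0010111110100110: invert → 1101000001011001, add 1 → 1101000001011010
  0110111100100010
+ 1101000001011010
------------------
 10011111101111100  (end carry out of the top bit = 1)
Discarding the end carry: 0011111101111100
Decimal check:
  0110111100100010 = 16384 + 8192 + 2048 + 1024 + 512 + 256 + 32 + 2 = 28450
  0010111110100110 = 8192 + 2048 + 1024 + 512 + 256 + 128 + 32 + 4 + 2 = 12198
  28450 - 12198 = 16252, and 0011111101111100 = 8192 + 4096 + 2048 + 1024 + 512 + 256 + 64 + 32 + 16 + 8 + 4 = 16252 ✓



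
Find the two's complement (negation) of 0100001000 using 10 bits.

Original: 0100001000
Step 1 - Invert all bits: 1011110111
Step 2 - Add 1: 1011111000
Verification: 0100001000 + 1011111000 = 10000000000; discarding the end carry (carry out of the top bit) leaves the 10-bit value 0000000000, as required for x + (-x)



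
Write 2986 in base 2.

Using repeated division by 2:
2986 ÷ 2 = 1493 remainder 0
1493 ÷ 2 = 746 remainder 1
746 ÷ 2 = 373 remainder 0
373 ÷ 2 = 186 remainder 1
186 ÷ 2 = 93 remainder 0
93 ÷ 2 = 46 remainder 1
46 ÷ 2 = 23 remainder 0
23 ÷ 2 = 11 remainder 1
11 ÷ 2 = 5 remainder 1
5 ÷ 2 = 2 remainder 1
2 ÷ 2 = 1 remainder 0
1 ÷ 2 = 0 remainder 1
Reading remainders bottom to top: 101110101010



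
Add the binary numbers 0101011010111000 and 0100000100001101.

Add column by column from the right: bit + bit + carry-in; write the sum mod 2, carry 1 when the sum is 2 or 3.
carry:  1000000001110000
        0101011010111000
+       0100000100001101
------------------------
       01001011111000101
(the carry out of the leftmost column, 0, becomes the leading bit)
Decimal check:
  0101011010111000 = 16384 + 4096 + 1024 + 512 + 128 + 32 + 16 + 8 = 22200
  0100000100001101 = 16384 + 256 + 8 + 4 + 1 = 16653
  22200 + 16653 = 38853, and 01001011111000101 = 32768 + 4096 + 1024 + 512 + 256 + 128 + 64 + 4 + 1 = 38853 ✓



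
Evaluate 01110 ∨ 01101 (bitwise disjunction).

OR: 1 when either bit is 1
  01110
| 01101
-------
  01111
Decimal: 14 | 13 = 15



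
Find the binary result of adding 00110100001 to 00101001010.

Add column by column from the right: bit + bit + carry-in; write the sum mod 2, carry 1 when the sum is 2 or 3.
carry:  01000000000
        00110100001
+       00101001010
-------------------
       001011101011
(the carry out of the leftmost column, 0, becomes the leading bit)
Decimal check:
  00110100001 = 256 + 128 + 32 + 1 = 417
  00101001010 = 256 + 64 + 8 + 2 = 330
  417 + 330 = 747, and 001011101011 = 512 + 128 + 64 + 32 + 8 + 2 + 1 = 747 ✓



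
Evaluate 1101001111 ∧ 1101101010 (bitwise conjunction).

AND: 1 only when both bits are 1
  1101001111
& 1101101010
------------
  1101001010
Decimal: 847 & 874 = 842



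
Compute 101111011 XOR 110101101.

XOR: 1 when bits differ
  101111011
^ 110101101
-----------
  011010110
Decimal: 379 ^ 429 = 214



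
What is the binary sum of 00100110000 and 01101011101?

Add column by column from the right: bit + bit + carry-in; write the sum mod 2, carry 1 when the sum is 2 or 3.
carry:  11011100000
        00100110000
+       01101011101
-------------------
       010010001101
(the carry out of the leftmost column, 0, becomes the leading bit)
Decimal check:
  00100110000 = 256 + 32 + 16 = 304
  01101011101 = 512 + 256 + 64 + 16 + 8 + 4 + 1 = 861
  304 + 861 = 1165, and 010010001101 = 1024 + 128 + 8 + 4 + 1 = 1165 ✓



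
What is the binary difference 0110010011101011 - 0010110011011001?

Method 1 - Direct subtraction (column by column from the right: bit − bit − borrow-in; if negative, add 2 and borrow 1 from the next column):
borrow: 0111000000100000
        0110010011101011
-       0010110011011001
------------------------
        0011100000010010

Method 2 - Add two's complement:
Two's complement of 0010110011011001: invert → 1101001100100110, add 1 → 1101001100100111
  0110010011101011
+ 1101001100100111
------------------
 10011100000010010  (end carry out of the top bit = 1)
Discarding the end carry: 0011100000010010
Decimal check:
  0110010011101011 = 16384 + 8192 + 1024 + 128 + 64 + 32 + 8 + 2 + 1 = 25835
  0010110011011001 = 8192 + 2048 + 1024 + 128 + 64 + 16 + 8 + 1 = 11481
  25835 - 11481 = 14354, and 0011100000010010 = 8192 + 4096 + 2048 + 16 + 2 = 14354 ✓



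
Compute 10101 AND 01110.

AND: 1 only when both bits are 1
  10101
& 01110
-------
  00100
Decimal: 21 & 14 = 4



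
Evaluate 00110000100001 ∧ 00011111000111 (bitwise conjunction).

AND: 1 only when both bits are 1
  00110000100001
& 00011111000111
----------------
  00010000000001
Decimal: 3105 & 1991 = 1025



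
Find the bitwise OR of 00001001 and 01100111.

OR: 1 when either bit is 1
  00001001
| 01100111
----------
  01101111
Decimal: 9 | 103 = 111



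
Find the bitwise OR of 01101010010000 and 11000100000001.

OR: 1 when either bit is 1
  01101010010000
| 11000100000001
----------------
  11101110010001
Decimal: 6800 | 12545 = 15249



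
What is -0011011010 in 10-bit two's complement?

Original: 0011011010
Step 1 - Invert all bits: 1100100101
Step 2 - Add 1: 1100100110
Verification: 0011011010 + 1100100110 = 10000000000; discarding the end carry (carry out of the top bit) leaves the 10-bit value 0000000000, as required for x + (-x)



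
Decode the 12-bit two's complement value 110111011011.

Binary: 110111011011
Sign bit: 1 (negative)
Invert: 001000100100
Add 1:  001000100101
Magnitude: 001000100101 = 512 + 32 + 4 + 1 = 549
Value: -549



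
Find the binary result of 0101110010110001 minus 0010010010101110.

Method 1 - Direct subtraction (column by column from the right: bit − bit − borrow-in; if negative, add 2 and borrow 1 from the next column):
borrow: 0100000000011100
        0101110010110001
-       0010010010101110
------------------------
        0011100000000011

Method 2 - Add two's complement:
Two's complement of 0010010010101110: invert → 1101101101010001, add 1 → 1101101101010010
  0101110010110001
+ 1101101101010010
------------------
 10011100000000011  (end carry out of the top bit = 1)
Discarding the end carry: 0011100000000011
Decimal check:
  0101110010110001 = 16384 + 4096 + 2048 + 1024 + 128 + 32 + 16 + 1 = 23729
  0010010010101110 = 8192 + 1024 + 128 + 32 + 8 + 4 + 2 = 9390
  23729 - 9390 = 14339, and 0011100000000011 = 8192 + 4096 + 2048 + 2 + 1 = 14339 ✓



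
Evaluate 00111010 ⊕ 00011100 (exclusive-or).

XOR: 1 when bits differ
  00111010
^ 00011100
----------
  00100110
Decimal: 58 ^ 28 = 38



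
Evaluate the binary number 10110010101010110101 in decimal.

Sum of powers of 2 for each 1-bit:
2^0 + 2^2 + 2^4 + 2^5 + 2^7 + 2^9 + 2^11 + 2^13 + 2^16 + 2^17 + 2^19
= 1 + 4 + 16 + 32 + 128 + 512 + 2048 + 8192 + 65536 + 131072 + 524288
= 731829



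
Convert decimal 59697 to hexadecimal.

Using repeated division by 16 (digits 10–15 are A–F):
59697 ÷ 16 = 3731 remainder 1
3731 ÷ 16 = 233 remainder 3
233 ÷ 16 = 14 remainder 9
14 ÷ 16 = 0 remainder 14 (E)
Reading remainders bottom to top: E931



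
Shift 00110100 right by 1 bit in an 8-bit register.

Original: 00110100 (decimal 52)
Shift right by 1 position
Drop the 1 low bit; fill with zero on the left
Result: 00011010 (decimal 26)
Equivalent: 52 >> 1 = 52 ÷ 2^1 = 26



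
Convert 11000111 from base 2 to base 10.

Sum of powers of 2 for each 1-bit:
2^0 + 2^1 + 2^2 + 2^6 + 2^7
= 1 + 2 + 4 + 64 + 128
= 199



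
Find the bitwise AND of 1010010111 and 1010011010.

AND: 1 only when both bits are 1
  1010010111
& 1010011010
------------
  1010010010
Decimal: 663 & 666 = 658



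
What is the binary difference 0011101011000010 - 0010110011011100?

Method 1 - Direct subtraction (column by column from the right: bit − bit − borrow-in; if negative, add 2 and borrow 1 from the next column):
borrow: 0001101111111000
        0011101011000010
-       0010110011011100
------------------------
        0000110111100110

Method 2 - Add two's complement:
Two's complement of 0010110011011100: invert → 1101001100100011, add 1 → 1101001100100100
  0011101011000010
+ 1101001100100100
------------------
 10000110111100110  (end carry out of the top bit = 1)
Discarding the end carry: 0000110111100110
Decimal check:
  0011101011000010 = 8192 + 4096 + 2048 + 512 + 128 + 64 + 2 = 15042
  0010110011011100 = 8192 + 2048 + 1024 + 128 + 64 + 16 + 8 + 4 = 11484
  15042 - 11484 = 3558, and 0000110111100110 = 2048 + 1024 + 256 + 128 + 64 + 32 + 4 + 2 = 3558 ✓



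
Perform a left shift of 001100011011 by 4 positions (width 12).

Original: 001100011011 (decimal 795)
Shift left by 4 positions
Append 4 zeros on the right and drop the 4 high bits that overflow the 12-bit width
Result: 000110110000 (decimal 432)
Equivalent: 795 << 4 = 795 × 2^4 = 12720, truncated to 12 bits = 432



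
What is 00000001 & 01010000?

AND: 1 only when both bits are 1
  00000001
& 01010000
----------
  00000000
Decimal: 1 & 80 = 0



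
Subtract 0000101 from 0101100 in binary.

Method 1 - Direct subtraction (column by column from the right: bit − bit − borrow-in; if negative, add 2 and borrow 1 from the next column):
borrow: 0001110
        0101100
-       0000101
---------------
        0100111

Method 2 - Add two's complement:
Two's complement of 0000101: invert → 1111010, add 1 → 1111011
  0101100
+ 1111011
---------
 10100111  (end carry out of the top bit = 1)
Discarding the end carry: 0100111
Decimal check:
  0101100 = 32 + 8 + 4 = 44
  0000101 = 4 + 1 = 5
  44 - 5 = 39, and 0100111 = 32 + 4 + 2 + 1 = 39 ✓



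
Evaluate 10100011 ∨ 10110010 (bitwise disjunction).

OR: 1 when either bit is 1
  10100011
| 10110010
----------
  10110011
Decimal: 163 | 178 = 179



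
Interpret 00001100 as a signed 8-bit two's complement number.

Binary: 00001100
Sign bit: 0 (non-negative)
Read directly as an unsigned value:
00001100 = 8 + 4 = 12
Value: 12



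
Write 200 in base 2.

Using repeated division by 2:
200 ÷ 2 = 100 remainder 0
100 ÷ 2 = 50 remainder 0
50 ÷ 2 = 25 remainder 0
25 ÷ 2 = 12 remainder 1
12 ÷ 2 = 6 remainder 0
6 ÷ 2 = 3 remainder 0
3 ÷ 2 = 1 remainder 1
1 ÷ 2 = 0 remainder 1
Reading remainders bottom to top: 11001000



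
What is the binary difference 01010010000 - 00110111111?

Method 1 - Direct subtraction (column by column from the right: bit − bit − borrow-in; if negative, add 2 and borrow 1 from the next column):
borrow: 01111111110
        01010010000
-       00110111111
-------------------
        00011010001

Method 2 - Add two's complement:
Two's complement of 00110111111: invert → 11001000000, add 1 → 11001000001
  01010010000
+ 11001000001
-------------
 100011010001  (end carry out of the top bit = 1)
Discarding the end carry: 00011010001
Decimal check:
  01010010000 = 512 + 128 + 16 = 656
  00110111111 = 256 + 128 + 32 + 16 + 8 + 4 + 2 + 1 = 447
  656 - 447 = 209, and 00011010001 = 128 + 64 + 16 + 1 = 209 ✓



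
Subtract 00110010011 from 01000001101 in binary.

Method 1 - Direct subtraction (column by column from the right: bit − bit − borrow-in; if negative, add 2 and borrow 1 from the next column):
borrow: 01111100100
        01000001101
-       00110010011
-------------------
        00001111010

Method 2 - Add two's complement:
Two's complement of 00110010011: invert → 11001101100, add 1 → 11001101101
  01000001101
+ 11001101101
-------------
 100001111010  (end carry out of the top bit = 1)
Discarding the end carry: 00001111010
Decimal check:
  01000001101 = 512 + 8 + 4 + 1 = 525
  00110010011 = 256 + 128 + 16 + 2 + 1 = 403
  525 - 403 = 122, and 00001111010 = 64 + 32 + 16 + 8 + 2 = 122 ✓



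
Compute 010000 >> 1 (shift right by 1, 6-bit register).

Original: 010000 (decimal 16)
Shift right by 1 position
Drop the 1 low bit; fill with zero on the left
Result: 001000 (decimal 8)
Equivalent: 16 >> 1 = 16 ÷ 2^1 = 8



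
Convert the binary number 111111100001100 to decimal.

Sum of powers of 2 for each 1-bit:
2^2 + 2^3 + 2^8 + 2^9 + 2^10 + 2^11 + 2^12 + 2^13 + 2^14
= 4 + 8 + 256 + 512 + 1024 + 2048 + 4096 + 8192 + 16384
= 32524



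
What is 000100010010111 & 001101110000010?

AND: 1 only when both bits are 1
  000100010010111
& 001101110000010
-----------------
  000100010000010
Decimal: 2199 & 7042 = 2178



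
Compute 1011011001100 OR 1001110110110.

OR: 1 when either bit is 1
  1011011001100
| 1001110110110
---------------
  1011111111110
Decimal: 5836 | 5046 = 6142



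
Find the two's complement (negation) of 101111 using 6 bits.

Original (sign bit 1, negative): 101111
Step 1 - Invert all bits: 010000
Step 2 - Add 1: 010001
Verification: 101111 + 010001 = 1000000; discarding the end carry (carry out of the top bit) leaves the 6-bit value 000000, as required for x + (-x)



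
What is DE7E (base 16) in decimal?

Expand by place value (powers of 16):
Digit values: D = 13, E = 14
DE7E = 13 × 16^3 + 14 × 16^2 + 7 × 16^1 + 14 × 16^0
= 13 × 4096 + 14 × 256 + 7 × 16 + 14 × 1
= 53248 + 3584 + 112 + 14
= 56958



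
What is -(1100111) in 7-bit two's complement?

Original (sign bit 1, negative): 1100111
Step 1 - Invert all bits: 0011000
Step 2 - Add 1: 0011001
Verification: 1100111 + 0011001 = 10000000; discarding the end carry (carry out of the top bit) leaves the 7-bit value 0000000, as required for x + (-x)



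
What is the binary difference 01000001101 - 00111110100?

Method 1 - Direct subtraction (column by column from the right: bit − bit − borrow-in; if negative, add 2 and borrow 1 from the next column):
borrow: 01111100000
        01000001101
-       00111110100
-------------------
        00000011001

Method 2 - Add two's complement:
Two's complement of 00111110100: invert → 11000001011, add 1 → 11000001100
  01000001101
+ 11000001100
-------------
 100000011001  (end carry out of the top bit = 1)
Discarding the end carry: 00000011001
Decimal check:
  01000001101 = 512 + 8 + 4 + 1 = 525
  00111110100 = 256 + 128 + 64 + 32 + 16 + 4 = 500
  525 - 500 = 25, and 00000011001 = 16 + 8 + 1 = 25 ✓



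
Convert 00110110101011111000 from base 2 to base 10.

Sum of powers of 2 for each 1-bit:
2^3 + 2^4 + 2^5 + 2^6 + 2^7 + 2^9 + 2^11 + 2^13 + 2^14 + 2^16 + 2^17
= 8 + 16 + 32 + 64 + 128 + 512 + 2048 + 8192 + 16384 + 65536 + 131072
= 223992



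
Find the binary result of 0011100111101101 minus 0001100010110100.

Method 1 - Direct subtraction (column by column from the right: bit − bit − borrow-in; if negative, add 2 and borrow 1 from the next column):
borrow: 0000000001100000
        0011100111101101
-       0001100010110100
------------------------
        0010000100111001

Method 2 - Add two's complement:
Two's complement of 0001100010110100: invert → 1110011101001011, add 1 → 1110011101001100
  0011100111101101
+ 1110011101001100
------------------
 10010000100111001  (end carry out of the top bit = 1)
Discarding the end carry: 0010000100111001
Decimal check:
  0011100111101101 = 8192 + 4096 + 2048 + 256 + 128 + 64 + 32 + 8 + 4 + 1 = 14829
  0001100010110100 = 4096 + 2048 + 128 + 32 + 16 + 4 = 6324
  14829 - 6324 = 8505, and 0010000100111001 = 8192 + 256 + 32 + 16 + 8 + 1 = 8505 ✓



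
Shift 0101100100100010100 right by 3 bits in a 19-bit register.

Original: 0101100100100010100 (decimal 182548)
Shift right by 3 positions
Drop the 3 low bits; fill with zeros on the left
Result: 0000101100100100010 (decimal 22818)
Equivalent: 182548 >> 3 = 182548 ÷ 2^3 = 22818



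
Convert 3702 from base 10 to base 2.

Using repeated division by 2:
3702 ÷ 2 = 1851 remainder 0
1851 ÷ 2 = 925 remainder 1
925 ÷ 2 = 462 remainder 1
462 ÷ 2 = 231 remainder 0
231 ÷ 2 = 115 remainder 1
115 ÷ 2 = 57 remainder 1
57 ÷ 2 = 28 remainder 1
28 ÷ 2 = 14 remainder 0
14 ÷ 2 = 7 remainder 0
7 ÷ 2 = 3 remainder 1
3 ÷ 2 = 1 remainder 1
1 ÷ 2 = 0 remainder 1
Reading remainders bottom to top: 111001110110



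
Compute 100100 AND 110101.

AND: 1 only when both bits are 1
  100100
& 110101
--------
  100100
Decimal: 36 & 53 = 36



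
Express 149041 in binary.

Using repeated division by 2:
149041 ÷ 2 = 74520 remainder 1
74520 ÷ 2 = 37260 remainder 0
37260 ÷ 2 = 18630 remainder 0
18630 ÷ 2 = 9315 remainder 0
9315 ÷ 2 = 4657 remainder 1
4657 ÷ 2 = 2328 remainder 1
2328 ÷ 2 = 1164 remainder 0
1164 ÷ 2 = 582 remainder 0
582 ÷ 2 = 291 remainder 0
291 ÷ 2 = 145 remainder 1
145 ÷ 2 = 72 remainder 1
72 ÷ 2 = 36 remainder 0
36 ÷ 2 = 18 remainder 0
18 ÷ 2 = 9 remainder 0
9 ÷ 2 = 4 remainder 1
4 ÷ 2 = 2 remainder 0
2 ÷ 2 = 1 remainder 0
1 ÷ 2 = 0 remainder 1
Reading remainders bottom to top: 100100011000110001



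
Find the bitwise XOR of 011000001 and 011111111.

XOR: 1 when bits differ
  011000001
^ 011111111
-----------
  000111110
Decimal: 193 ^ 255 = 62



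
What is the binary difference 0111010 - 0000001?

Method 1 - Direct subtraction (column by column from the right: bit − bit − borrow-in; if negative, add 2 and borrow 1 from the next column):
borrow: 0000010
        0111010
-       0000001
---------------
        0111001

Method 2 - Add two's complement:
Two's complement of 0000001: invert → 1111110, add 1 → 1111111
  0111010
+ 1111111
---------
 10111001  (end carry out of the top bit = 1)
Discarding the end carry: 0111001
Decimal check:
  0111010 = 32 + 16 + 8 + 2 = 58
  0000001 = 1
  58 - 1 = 57, and 0111001 = 32 + 16 + 8 + 1 = 57 ✓



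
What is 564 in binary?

Using repeated division by 2:
564 ÷ 2 = 282 remainder 0
282 ÷ 2 = 141 remainder 0
141 ÷ 2 = 70 remainder 1
70 ÷ 2 = 35 remainder 0
35 ÷ 2 = 17 remainder 1
17 ÷ 2 = 8 remainder 1
8 ÷ 2 = 4 remainder 0
4 ÷ 2 = 2 remainder 0
2 ÷ 2 = 1 remainder 0
1 ÷ 2 = 0 remainder 1
Reading remainders bottom to top: 1000110100



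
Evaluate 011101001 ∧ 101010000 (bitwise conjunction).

AND: 1 only when both bits are 1
  011101001
& 101010000
-----------
  001000000
Decimal: 233 & 336 = 64



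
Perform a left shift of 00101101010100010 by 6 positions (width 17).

Original: 00101101010100010 (decimal 23202)
Shift left by 6 positions
Append 6 zeros on the right and drop the 6 high bits that overflow the 17-bit width
Result: 01010100010000000 (decimal 43136)
Equivalent: 23202 << 6 = 23202 × 2^6 = 1484928, truncated to 17 bits = 43136



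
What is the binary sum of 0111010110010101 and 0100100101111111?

Add column by column from the right: bit + bit + carry-in; write the sum mod 2, carry 1 when the sum is 2 or 3.
carry:  1000001111111110
        0111010110010101
+       0100100101111111
------------------------
       01011111100010100
(the carry out of the leftmost column, 0, becomes the leading bit)
Decimal check:
  0111010110010101 = 16384 + 8192 + 4096 + 1024 + 256 + 128 + 16 + 4 + 1 = 30101
  0100100101111111 = 16384 + 2048 + 256 + 64 + 32 + 16 + 8 + 4 + 2 + 1 = 18815
  30101 + 18815 = 48916, and 01011111100010100 = 32768 + 8192 + 4096 + 2048 + 1024 + 512 + 256 + 16 + 4 = 48916 ✓



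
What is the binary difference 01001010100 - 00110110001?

Method 1 - Direct subtraction (column by column from the right: bit − bit − borrow-in; if negative, add 2 and borrow 1 from the next column):
borrow: 01101000110
        01001010100
-       00110110001
-------------------
        00010100011

Method 2 - Add two's complement:
Two's complement of 00110110001: invert → 11001001110, add 1 → 11001001111
  01001010100
+ 11001001111
-------------
 100010100011  (end carry out of the top bit = 1)
Discarding the end carry: 00010100011
Decimal check:
  01001010100 = 512 + 64 + 16 + 4 = 596
  00110110001 = 256 + 128 + 32 + 16 + 1 = 433
  596 - 433 = 163, and 00010100011 = 128 + 32 + 2 + 1 = 163 ✓



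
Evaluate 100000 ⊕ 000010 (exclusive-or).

XOR: 1 when bits differ
  100000
^ 000010
--------
  100010
Decimal: 32 ^ 2 = 34



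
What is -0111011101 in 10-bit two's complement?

Original: 0111011101
Step 1 - Invert all bits: 1000100010
Step 2 - Add 1: 1000100011
Verification: 0111011101 + 1000100011 = 10000000000; discarding the end carry (carry out of the top bit) leaves the 10-bit value 0000000000, as required for x + (-x)



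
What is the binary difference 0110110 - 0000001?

Method 1 - Direct subtraction (column by column from the right: bit − bit − borrow-in; if negative, add 2 and borrow 1 from the next column):
borrow: 0000010
        0110110
-       0000001
---------------
        0110101

Method 2 - Add two's complement:
Two's complement of 0000001: invert → 1111110, add 1 → 1111111
  0110110
+ 1111111
---------
 10110101  (end carry out of the top bit = 1)
Discarding the end carry: 0110101
Decimal check:
  0110110 = 32 + 16 + 4 + 2 = 54
  0000001 = 1
  54 - 1 = 53, and 0110101 = 32 + 16 + 4 + 1 = 53 ✓



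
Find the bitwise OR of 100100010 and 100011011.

OR: 1 when either bit is 1
  100100010
| 100011011
-----------
  100111011
Decimal: 290 | 283 = 315



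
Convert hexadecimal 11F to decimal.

Expand by place value (powers of 16):
Digit values: F = 15
11F = 1 × 16^2 + 1 × 16^1 + 15 × 16^0
= 1 × 256 + 1 × 16 + 15 × 1
= 256 + 16 + 15
= 287



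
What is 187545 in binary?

Using repeated division by 2:
187545 ÷ 2 = 93772 remainder 1
93772 ÷ 2 = 46886 remainder 0
46886 ÷ 2 = 23443 remainder 0
23443 ÷ 2 = 11721 remainder 1
11721 ÷ 2 = 5860 remainder 1
5860 ÷ 2 = 2930 remainder 0
2930 ÷ 2 = 1465 remainder 0
1465 ÷ 2 = 732 remainder 1
732 ÷ 2 = 366 remainder 0
366 ÷ 2 = 183 remainder 0
183 ÷ 2 = 91 remainder 1
91 ÷ 2 = 45 remainder 1
45 ÷ 2 = 22 remainder 1
22 ÷ 2 = 11 remainder 0
11 ÷ 2 = 5 remainder 1
5 ÷ 2 = 2 remainder 1
2 ÷ 2 = 1 remainder 0
1 ÷ 2 = 0 remainder 1
Reading remainders bottom to top: 101101110010011001



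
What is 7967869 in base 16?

Using repeated division by 16 (digits 10–15 are A–F):
7967869 ÷ 16 = 497991 remainder 13 (D)
497991 ÷ 16 = 31124 remainder 7
31124 ÷ 16 = 1945 remainder 4
1945 ÷ 16 = 121 remainder 9
121 ÷ 16 = 7 remainder 9
7 ÷ 16 = 0 remainder 7
Reading remainders bottom to top: 79947D



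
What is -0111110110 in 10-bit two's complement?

Original: 0111110110
Step 1 - Invert all bits: 1000001001
Step 2 - Add 1: 1000001010
Verification: 0111110110 + 1000001010 = 10000000000; discarding the end carry (carry out of the top bit) leaves the 10-bit value 0000000000, as required for x + (-x)



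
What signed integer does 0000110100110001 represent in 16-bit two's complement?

Binary: 0000110100110001
Sign bit: 0 (non-negative)
Read directly as an unsigned value:
0000110100110001 = 2048 + 1024 + 256 + 32 + 16 + 1 = 3377
Value: 3377



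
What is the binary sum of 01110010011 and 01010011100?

Add column by column from the right: bit + bit + carry-in; write the sum mod 2, carry 1 when the sum is 2 or 3.
carry:  11100100000
        01110010011
+       01010011100
-------------------
       011000101111
(the carry out of the leftmost column, 0, becomes the leading bit)
Decimal check:
  01110010011 = 512 + 256 + 128 + 16 + 2 + 1 = 915
  01010011100 = 512 + 128 + 16 + 8 + 4 = 668
  915 + 668 = 1583, and 011000101111 = 1024 + 512 + 32 + 8 + 4 + 2 + 1 = 1583 ✓



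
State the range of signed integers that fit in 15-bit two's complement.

For 15-bit two's complement:
Minimum: -2^14 = -16384
Maximum: 2^14 - 1 = 16383



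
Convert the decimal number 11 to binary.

Using repeated division by 2:
11 ÷ 2 = 5 remainder 1
5 ÷ 2 = 2 remainder 1
2 ÷ 2 = 1 remainder 0
1 ÷ 2 = 0 remainder 1
Reading remainders bottom to top: 1011



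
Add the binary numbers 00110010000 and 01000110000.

Add column by column from the right: bit + bit + carry-in; write the sum mod 2, carry 1 when the sum is 2 or 3.
carry:  00001100000
        00110010000
+       01000110000
-------------------
       001111000000
(the carry out of the leftmost column, 0, becomes the leading bit)
Decimal check:
  00110010000 = 256 + 128 + 16 = 400
  01000110000 = 512 + 32 + 16 = 560
  400 + 560 = 960, and 001111000000 = 512 + 256 + 128 + 64 = 960 ✓



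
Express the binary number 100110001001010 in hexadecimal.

Group into 4-bit nibbles from right:
  0100 = 4
  1100 = C
  0100 = 4
  1010 = A
Result: 4C4A



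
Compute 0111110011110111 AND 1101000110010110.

AND: 1 only when both bits are 1
  0111110011110111
& 1101000110010110
------------------
  0101000010010110
Decimal: 31991 & 53654 = 20630



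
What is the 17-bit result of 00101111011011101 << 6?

Original: 00101111011011101 (decimal 24285)
Shift left by 6 positions
Append 6 zeros on the right and drop the 6 high bits that overflow the 17-bit width
Result: 11011011101000000 (decimal 112448)
Equivalent: 24285 << 6 = 24285 × 2^6 = 1554240, truncated to 17 bits = 112448



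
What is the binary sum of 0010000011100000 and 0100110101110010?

Add column by column from the right: bit + bit + carry-in; write the sum mod 2, carry 1 when the sum is 2 or 3.
carry:  0000001111000000
        0010000011100000
+       0100110101110010
------------------------
       00110111001010010
(the carry out of the leftmost column, 0, becomes the leading bit)
Decimal check:
  0010000011100000 = 8192 + 128 + 64 + 32 = 8416
  0100110101110010 = 16384 + 2048 + 1024 + 256 + 64 + 32 + 16 + 2 = 19826
  8416 + 19826 = 28242, and 00110111001010010 = 16384 + 8192 + 2048 + 1024 + 512 + 64 + 16 + 2 = 28242 ✓

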